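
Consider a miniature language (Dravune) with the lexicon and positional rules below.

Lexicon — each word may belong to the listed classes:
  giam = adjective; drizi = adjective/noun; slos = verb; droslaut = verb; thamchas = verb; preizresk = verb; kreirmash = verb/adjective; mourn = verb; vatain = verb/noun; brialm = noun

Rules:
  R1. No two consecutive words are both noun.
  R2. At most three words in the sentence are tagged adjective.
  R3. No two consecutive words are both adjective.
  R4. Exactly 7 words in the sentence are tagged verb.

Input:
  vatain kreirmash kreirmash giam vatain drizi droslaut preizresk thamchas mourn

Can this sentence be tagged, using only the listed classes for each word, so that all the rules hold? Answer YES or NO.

Candidates per position — 1:vatain {verb,noun}; 2:kreirmash {verb,adjective}; 3:kreirmash {verb,adjective}; 4:giam {adjective}; 5:vatain {verb,noun}; 6:drizi {adjective,noun}; 7:droslaut {verb}; 8:preizresk {verb}; 9:thamchas {verb}; 10:mourn {verb}.
One satisfying assignment: noun verb verb adjective verb adjective verb verb verb verb.
Checking: rule 1 ok; rule 2 ok; rule 3 ok; rule 4 ok.

YES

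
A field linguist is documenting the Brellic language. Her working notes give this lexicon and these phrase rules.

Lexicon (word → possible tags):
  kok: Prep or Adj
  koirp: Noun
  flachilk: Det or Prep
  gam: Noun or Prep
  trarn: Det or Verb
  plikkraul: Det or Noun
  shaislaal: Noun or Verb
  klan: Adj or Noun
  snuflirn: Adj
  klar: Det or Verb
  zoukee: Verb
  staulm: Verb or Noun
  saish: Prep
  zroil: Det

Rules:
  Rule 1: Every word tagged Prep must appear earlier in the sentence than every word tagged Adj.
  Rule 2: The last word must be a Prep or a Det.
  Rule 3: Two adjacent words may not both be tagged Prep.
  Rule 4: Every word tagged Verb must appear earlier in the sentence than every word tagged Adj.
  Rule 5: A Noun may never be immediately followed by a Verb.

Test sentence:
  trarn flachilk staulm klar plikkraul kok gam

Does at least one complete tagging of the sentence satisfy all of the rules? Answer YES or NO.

Candidates per position — 1:trarn {Det,Verb}; 2:flachilk {Det,Prep}; 3:staulm {Verb,Noun}; 4:klar {Det,Verb}; 5:plikkraul {Det,Noun}; 6:kok {Prep,Adj}; 7:gam {Noun,Prep}.
Every candidate sequence violates at least one rule; no consistent tagging exists.

NO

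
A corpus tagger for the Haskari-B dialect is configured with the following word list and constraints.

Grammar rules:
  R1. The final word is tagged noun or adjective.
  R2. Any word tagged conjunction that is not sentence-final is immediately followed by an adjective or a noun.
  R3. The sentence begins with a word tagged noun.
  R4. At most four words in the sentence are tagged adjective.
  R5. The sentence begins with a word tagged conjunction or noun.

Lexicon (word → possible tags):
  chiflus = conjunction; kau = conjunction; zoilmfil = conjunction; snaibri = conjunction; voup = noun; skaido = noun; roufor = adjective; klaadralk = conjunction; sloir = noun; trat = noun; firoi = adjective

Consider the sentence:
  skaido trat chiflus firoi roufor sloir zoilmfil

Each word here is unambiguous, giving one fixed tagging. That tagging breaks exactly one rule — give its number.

1

Fixed tagging: noun noun conjunction adjective adjective noun conjunction.
Applying the rules: R1 ✗, R2 ✓, R3 ✓, R4 ✓, R5 ✓.
Only rule 1 fails.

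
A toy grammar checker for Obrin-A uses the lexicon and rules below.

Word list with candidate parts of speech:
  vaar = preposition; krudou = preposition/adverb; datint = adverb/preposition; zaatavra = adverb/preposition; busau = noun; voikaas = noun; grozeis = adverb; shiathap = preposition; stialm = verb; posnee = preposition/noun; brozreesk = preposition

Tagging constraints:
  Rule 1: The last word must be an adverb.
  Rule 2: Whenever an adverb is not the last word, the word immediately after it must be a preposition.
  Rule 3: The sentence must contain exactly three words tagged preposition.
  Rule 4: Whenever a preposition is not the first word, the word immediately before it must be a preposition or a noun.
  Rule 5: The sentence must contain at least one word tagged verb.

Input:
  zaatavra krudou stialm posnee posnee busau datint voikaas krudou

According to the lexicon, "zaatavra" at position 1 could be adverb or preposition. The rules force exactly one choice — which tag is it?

preposition

Candidates per position — 1:zaatavra {adverb,preposition}; 2:krudou {preposition,adverb}; 3:stialm {verb}; 4:posnee {preposition,noun}; 5:posnee {preposition,noun}; 6:busau {noun}; 7:datint {adverb,preposition}; 8:voikaas {noun}; 9:krudou {preposition,adverb}.
Position 2: tagging it adverb would leave rule 2 unsatisfiable, so it must be preposition.
Position 4: tagging it preposition would leave rule 4 unsatisfiable, so it must be noun.
Position 7: tagging it adverb would leave rule 2 unsatisfiable, so it must be preposition.
Position 9: tagging it preposition would leave rule 1 unsatisfiable, so it must be adverb.
Position 1: tagging it adverb would leave rule 4 unsatisfiable, so it must be preposition.
Position 5: tagging it preposition would leave rule 3 unsatisfiable, so it must be noun.
So the tagging must be: preposition preposition verb noun noun noun preposition noun adverb.
Check: rule 1 satisfied; rule 2 satisfied; rule 3 satisfied; rule 4 satisfied; rule 5 satisfied.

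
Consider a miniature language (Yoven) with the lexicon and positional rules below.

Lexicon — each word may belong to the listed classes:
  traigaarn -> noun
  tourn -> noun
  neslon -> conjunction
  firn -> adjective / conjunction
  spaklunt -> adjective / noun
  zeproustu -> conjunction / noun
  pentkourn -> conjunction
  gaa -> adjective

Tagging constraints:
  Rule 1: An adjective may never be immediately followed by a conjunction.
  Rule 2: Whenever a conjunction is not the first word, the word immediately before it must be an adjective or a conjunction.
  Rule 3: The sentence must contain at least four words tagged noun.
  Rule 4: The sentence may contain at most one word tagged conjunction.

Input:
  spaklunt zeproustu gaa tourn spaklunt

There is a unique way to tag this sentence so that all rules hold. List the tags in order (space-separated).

noun noun adjective noun noun

Candidates per position — 1:spaklunt {adjective,noun}; 2:zeproustu {conjunction,noun}; 3:gaa {adjective}; 4:tourn {noun}; 5:spaklunt {adjective,noun}.
Word 1 cannot be adjective — rule 3 would then fail for every completion. It is noun.
Word 2 cannot be conjunction — rule 2 would then fail for every completion. It is noun.
Word 5 cannot be adjective — rule 3 would then fail for every completion. It is noun.
The only consistent sequence is: noun noun adjective noun noun.
Verifying each rule — rule 1 satisfied; rule 2 satisfied; rule 3 satisfied; rule 4 satisfied.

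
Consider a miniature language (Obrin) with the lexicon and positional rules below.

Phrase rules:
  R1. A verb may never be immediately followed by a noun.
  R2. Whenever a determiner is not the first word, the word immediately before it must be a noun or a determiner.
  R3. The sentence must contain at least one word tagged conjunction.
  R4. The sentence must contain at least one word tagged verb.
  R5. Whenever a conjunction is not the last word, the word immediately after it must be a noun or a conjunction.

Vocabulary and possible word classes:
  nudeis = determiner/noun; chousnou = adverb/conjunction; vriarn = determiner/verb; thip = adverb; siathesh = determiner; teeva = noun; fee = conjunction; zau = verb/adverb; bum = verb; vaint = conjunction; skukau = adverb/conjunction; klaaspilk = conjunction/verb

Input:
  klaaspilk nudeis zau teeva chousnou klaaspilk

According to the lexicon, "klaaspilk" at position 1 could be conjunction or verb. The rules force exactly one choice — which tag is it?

Candidates per position — 1:klaaspilk {conjunction,verb}; 2:nudeis {determiner,noun}; 3:zau {verb,adverb}; 4:teeva {noun}; 5:chousnou {adverb,conjunction}; 6:klaaspilk {conjunction,verb}.
Word 2 cannot be determiner — rule 2 would then fail for every completion. It is noun.
Word 3 cannot be verb — rule 1 would then fail for every completion. It is adverb.
Word 1 cannot be verb — rule 1 would then fail for every completion. It is conjunction.
Word 6 cannot be conjunction — rule 4 would then fail for every completion. It is verb.
Word 5 cannot be conjunction — rule 5 would then fail for every completion. It is adverb.
So the tagging must be: conjunction noun adverb noun adverb verb.
Checking: rule 1 satisfied; rule 2 satisfied; rule 3 satisfied; rule 4 satisfied; rule 5 satisfied.

conjunction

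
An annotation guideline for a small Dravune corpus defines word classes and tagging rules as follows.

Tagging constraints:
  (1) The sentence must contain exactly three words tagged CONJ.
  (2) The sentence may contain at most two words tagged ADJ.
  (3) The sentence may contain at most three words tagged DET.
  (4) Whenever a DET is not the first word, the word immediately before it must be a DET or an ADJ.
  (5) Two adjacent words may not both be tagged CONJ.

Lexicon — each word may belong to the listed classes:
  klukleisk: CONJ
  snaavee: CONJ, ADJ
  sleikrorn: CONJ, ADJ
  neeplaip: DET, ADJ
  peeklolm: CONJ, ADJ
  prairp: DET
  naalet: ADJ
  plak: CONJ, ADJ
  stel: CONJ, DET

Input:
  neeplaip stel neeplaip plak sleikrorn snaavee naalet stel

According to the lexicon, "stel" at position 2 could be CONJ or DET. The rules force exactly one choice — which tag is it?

Candidates per position — 1:neeplaip {DET,ADJ}; 2:stel {CONJ,DET}; 3:neeplaip {DET,ADJ}; 4:plak {CONJ,ADJ}; 5:sleikrorn {CONJ,ADJ}; 6:snaavee {CONJ,ADJ}; 7:naalet {ADJ}; 8:stel {CONJ,DET}.
Position 2: the remaining choice is settled jointly with positions 1, 3, 4, 5, 6, 8 — only DET at position 2 is part of a tagging that satisfies every rule.
That leaves exactly one tagging: DET DET DET CONJ ADJ CONJ ADJ CONJ.
Check: rule 1 holds; rule 2 holds; rule 3 holds; rule 4 holds; rule 5 holds.

DET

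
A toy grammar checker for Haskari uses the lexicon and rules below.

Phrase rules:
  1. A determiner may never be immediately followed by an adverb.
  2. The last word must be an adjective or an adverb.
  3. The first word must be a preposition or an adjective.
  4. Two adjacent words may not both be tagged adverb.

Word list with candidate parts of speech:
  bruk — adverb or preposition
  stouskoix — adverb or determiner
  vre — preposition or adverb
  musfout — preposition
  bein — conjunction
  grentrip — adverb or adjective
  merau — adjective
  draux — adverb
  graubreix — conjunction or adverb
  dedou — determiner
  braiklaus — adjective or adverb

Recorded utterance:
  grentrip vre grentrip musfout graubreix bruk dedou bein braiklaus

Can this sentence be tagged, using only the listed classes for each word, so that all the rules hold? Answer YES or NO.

Candidates per position — 1:grentrip {adverb,adjective}; 2:vre {preposition,adverb}; 3:grentrip {adverb,adjective}; 4:musfout {preposition}; 5:graubreix {conjunction,adverb}; 6:bruk {adverb,preposition}; 7:dedou {determiner}; 8:bein {conjunction}; 9:braiklaus {adjective,adverb}.
One satisfying assignment: adjective preposition adjective preposition conjunction preposition determiner conjunction adjective.
Rule-by-rule: rule 1 ✓; rule 2 ✓; rule 3 ✓; rule 4 ✓.

YES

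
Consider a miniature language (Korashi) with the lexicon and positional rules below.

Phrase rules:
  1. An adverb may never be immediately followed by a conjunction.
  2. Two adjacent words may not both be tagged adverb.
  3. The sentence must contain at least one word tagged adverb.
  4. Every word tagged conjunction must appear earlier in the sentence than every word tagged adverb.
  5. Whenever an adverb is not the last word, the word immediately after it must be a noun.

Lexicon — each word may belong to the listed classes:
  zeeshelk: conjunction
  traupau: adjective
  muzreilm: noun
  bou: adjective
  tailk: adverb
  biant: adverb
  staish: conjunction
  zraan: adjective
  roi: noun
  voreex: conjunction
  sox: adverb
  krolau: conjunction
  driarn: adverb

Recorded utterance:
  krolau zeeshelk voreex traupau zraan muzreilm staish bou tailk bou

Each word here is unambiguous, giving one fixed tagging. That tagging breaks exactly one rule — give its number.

5

Fixed tagging: conjunction conjunction conjunction adjective adjective noun conjunction adjective adverb adjective.
Applying the rules: R1 pass, R2 pass, R3 pass, R4 pass, R5 fail.
Only rule 5 fails.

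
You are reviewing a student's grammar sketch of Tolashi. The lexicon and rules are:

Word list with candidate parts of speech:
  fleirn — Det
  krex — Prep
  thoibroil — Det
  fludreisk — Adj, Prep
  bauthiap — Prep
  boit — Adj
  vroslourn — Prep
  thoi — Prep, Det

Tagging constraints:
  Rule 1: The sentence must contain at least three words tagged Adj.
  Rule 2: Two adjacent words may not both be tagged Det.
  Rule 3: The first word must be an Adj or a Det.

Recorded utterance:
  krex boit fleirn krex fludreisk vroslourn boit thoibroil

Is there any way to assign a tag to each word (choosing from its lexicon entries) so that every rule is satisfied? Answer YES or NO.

NO

Candidates per position — 1:krex {Prep}; 2:boit {Adj}; 3:fleirn {Det}; 4:krex {Prep}; 5:fludreisk {Adj,Prep}; 6:vroslourn {Prep}; 7:boit {Adj}; 8:thoibroil {Det}.
Rule 3 cannot be satisfied by any choice of tags from the lexicon.
So there is no consistent tagging.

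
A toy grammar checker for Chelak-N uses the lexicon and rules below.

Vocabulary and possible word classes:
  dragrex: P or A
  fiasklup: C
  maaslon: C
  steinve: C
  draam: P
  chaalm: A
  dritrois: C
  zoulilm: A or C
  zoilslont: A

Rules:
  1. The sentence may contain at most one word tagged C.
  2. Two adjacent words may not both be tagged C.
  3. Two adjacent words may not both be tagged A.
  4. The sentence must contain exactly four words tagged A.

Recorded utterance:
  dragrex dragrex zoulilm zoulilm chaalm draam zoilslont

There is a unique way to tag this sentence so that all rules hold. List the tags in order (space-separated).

Candidates per position — 1:dragrex {P,A}; 2:dragrex {P,A}; 3:zoulilm {A,C}; 4:zoulilm {A,C}; 5:chaalm {A}; 6:draam {P}; 7:zoilslont {A}.
If word 4 were A, no tagging could satisfy rule 3; so word 4 is C.
If word 3 were C, no tagging could satisfy rule 1; so word 3 is A.
If word 2 were A, no tagging could satisfy rule 3; so word 2 is P.
If word 1 were P, no tagging could satisfy rule 4; so word 1 is A.
So the tagging must be: A P A C A P A.
Check: rule 1 ✓; rule 2 ✓; rule 3 ✓; rule 4 ✓.

A P A C A P A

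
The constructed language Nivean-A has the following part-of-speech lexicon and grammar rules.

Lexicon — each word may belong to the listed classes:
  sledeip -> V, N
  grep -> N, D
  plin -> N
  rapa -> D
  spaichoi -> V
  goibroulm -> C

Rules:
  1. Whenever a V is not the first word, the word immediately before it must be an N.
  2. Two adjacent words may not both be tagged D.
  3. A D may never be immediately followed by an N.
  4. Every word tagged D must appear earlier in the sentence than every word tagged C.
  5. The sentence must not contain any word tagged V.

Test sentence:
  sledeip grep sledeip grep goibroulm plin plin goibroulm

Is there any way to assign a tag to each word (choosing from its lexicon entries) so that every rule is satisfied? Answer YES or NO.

YES

Candidates per position — 1:sledeip {V,N}; 2:grep {N,D}; 3:sledeip {V,N}; 4:grep {N,D}; 5:goibroulm {C}; 6:plin {N}; 7:plin {N}; 8:goibroulm {C}.
One satisfying assignment: N N N D C N N C.
Checking: rule 1 satisfied; rule 2 satisfied; rule 3 satisfied; rule 4 satisfied; rule 5 satisfied.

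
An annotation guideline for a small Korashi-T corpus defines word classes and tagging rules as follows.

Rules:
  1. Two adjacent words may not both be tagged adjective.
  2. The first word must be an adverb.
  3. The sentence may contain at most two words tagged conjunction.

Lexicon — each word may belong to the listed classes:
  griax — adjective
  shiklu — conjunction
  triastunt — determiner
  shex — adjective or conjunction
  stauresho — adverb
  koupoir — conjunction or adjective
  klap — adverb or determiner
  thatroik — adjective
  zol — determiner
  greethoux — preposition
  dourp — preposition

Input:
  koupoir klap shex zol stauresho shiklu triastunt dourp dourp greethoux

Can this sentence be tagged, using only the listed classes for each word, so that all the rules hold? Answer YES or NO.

NO

Candidates per position — 1:koupoir {conjunction,adjective}; 2:klap {adverb,determiner}; 3:shex {adjective,conjunction}; 4:zol {determiner}; 5:stauresho {adverb}; 6:shiklu {conjunction}; 7:triastunt {determiner}; 8:dourp {preposition}; 9:dourp {preposition}; 10:greethoux {preposition}.
Rule 2 cannot be satisfied by any choice of tags from the lexicon.
So there is no consistent tagging.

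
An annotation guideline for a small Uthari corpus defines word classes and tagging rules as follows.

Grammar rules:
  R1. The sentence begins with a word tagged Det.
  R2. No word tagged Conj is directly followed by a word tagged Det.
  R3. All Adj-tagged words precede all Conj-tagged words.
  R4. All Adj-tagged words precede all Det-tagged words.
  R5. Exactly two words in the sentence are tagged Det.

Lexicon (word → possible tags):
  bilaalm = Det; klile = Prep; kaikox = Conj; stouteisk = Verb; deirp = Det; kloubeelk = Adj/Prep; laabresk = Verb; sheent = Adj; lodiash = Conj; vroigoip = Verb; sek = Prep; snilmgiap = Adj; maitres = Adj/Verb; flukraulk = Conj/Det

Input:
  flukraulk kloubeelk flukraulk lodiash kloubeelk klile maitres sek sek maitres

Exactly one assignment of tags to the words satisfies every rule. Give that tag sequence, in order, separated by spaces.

Det Prep Det Conj Prep Prep Verb Prep Prep Verb

Candidates per position — 1:flukraulk {Conj,Det}; 2:kloubeelk {Adj,Prep}; 3:flukraulk {Conj,Det}; 4:lodiash {Conj}; 5:kloubeelk {Adj,Prep}; 6:klile {Prep}; 7:maitres {Adj,Verb}; 8:sek {Prep}; 9:sek {Prep}; 10:maitres {Adj,Verb}.
Position 1: Conj is ruled out by rule 1; that leaves Det.
Position 2: Adj is ruled out by rule 4; that leaves Prep.
Position 3: Conj is ruled out by rule 5; that leaves Det.
Position 5: Adj is ruled out by rule 3; that leaves Prep.
Position 7: Adj is ruled out by rule 3; that leaves Verb.
Position 10: Adj is ruled out by rule 3; that leaves Verb.
The unique satisfying tagging is: Det Prep Det Conj Prep Prep Verb Prep Prep Verb.
Verifying each rule — rule 1 ok; rule 2 ok; rule 3 ok; rule 4 ok; rule 5 ok.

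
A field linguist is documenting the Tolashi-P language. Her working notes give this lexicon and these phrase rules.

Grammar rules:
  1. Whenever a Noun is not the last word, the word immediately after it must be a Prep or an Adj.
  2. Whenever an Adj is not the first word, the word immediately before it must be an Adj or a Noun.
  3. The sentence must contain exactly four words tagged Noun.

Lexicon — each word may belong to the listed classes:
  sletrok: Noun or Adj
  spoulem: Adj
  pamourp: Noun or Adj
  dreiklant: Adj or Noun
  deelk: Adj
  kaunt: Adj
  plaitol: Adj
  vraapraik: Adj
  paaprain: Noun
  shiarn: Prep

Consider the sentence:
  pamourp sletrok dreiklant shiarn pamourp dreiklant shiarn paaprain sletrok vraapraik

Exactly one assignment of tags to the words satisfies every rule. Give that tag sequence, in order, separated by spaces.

Candidates per position — 1:pamourp {Noun,Adj}; 2:sletrok {Noun,Adj}; 3:dreiklant {Adj,Noun}; 4:shiarn {Prep}; 5:pamourp {Noun,Adj}; 6:dreiklant {Adj,Noun}; 7:shiarn {Prep}; 8:paaprain {Noun}; 9:sletrok {Noun,Adj}; 10:vraapraik {Adj}.
Position 5: tagging it Adj would leave rule 2 unsatisfiable, so it must be Noun.
Position 6: tagging it Noun would leave rule 1 unsatisfiable, so it must be Adj.
Position 9: tagging it Noun would leave rule 1 unsatisfiable, so it must be Adj.
The remaining ambiguous positions (1, 2, 3) are resolved jointly — only one combination satisfies every rule.
So the tagging must be: Noun Adj Noun Prep Noun Adj Prep Noun Adj Adj.
Check: rule 1 ok; rule 2 ok; rule 3 ok.

Noun Adj Noun Prep Noun Adj Prep Noun Adj Adj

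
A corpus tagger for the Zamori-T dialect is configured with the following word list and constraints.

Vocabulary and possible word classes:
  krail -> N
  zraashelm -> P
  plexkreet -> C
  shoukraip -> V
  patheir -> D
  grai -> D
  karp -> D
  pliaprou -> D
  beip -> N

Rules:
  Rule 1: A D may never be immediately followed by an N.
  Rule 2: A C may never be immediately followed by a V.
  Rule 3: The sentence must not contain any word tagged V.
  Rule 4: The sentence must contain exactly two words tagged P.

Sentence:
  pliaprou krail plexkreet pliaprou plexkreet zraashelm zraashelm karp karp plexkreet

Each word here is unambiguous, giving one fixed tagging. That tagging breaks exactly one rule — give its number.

Fixed tagging: D N C D C P P D D C.
Checking each rule: R1 ✗, R2 ✓, R3 ✓, R4 ✓.
Only rule 1 fails.

1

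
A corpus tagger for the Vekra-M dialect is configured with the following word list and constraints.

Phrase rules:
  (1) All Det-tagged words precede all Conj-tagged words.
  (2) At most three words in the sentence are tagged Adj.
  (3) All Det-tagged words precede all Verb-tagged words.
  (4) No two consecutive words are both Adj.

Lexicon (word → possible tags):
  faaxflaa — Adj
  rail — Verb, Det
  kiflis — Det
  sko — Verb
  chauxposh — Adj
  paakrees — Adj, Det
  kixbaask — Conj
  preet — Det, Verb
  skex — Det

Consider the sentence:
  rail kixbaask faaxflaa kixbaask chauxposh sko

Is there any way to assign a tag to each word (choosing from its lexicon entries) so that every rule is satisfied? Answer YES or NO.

Candidates per position — 1:rail {Verb,Det}; 2:kixbaask {Conj}; 3:faaxflaa {Adj}; 4:kixbaask {Conj}; 5:chauxposh {Adj}; 6:sko {Verb}.
One satisfying assignment: Verb Conj Adj Conj Adj Verb.
Checking: rule 1 holds; rule 2 holds; rule 3 holds; rule 4 holds.

YES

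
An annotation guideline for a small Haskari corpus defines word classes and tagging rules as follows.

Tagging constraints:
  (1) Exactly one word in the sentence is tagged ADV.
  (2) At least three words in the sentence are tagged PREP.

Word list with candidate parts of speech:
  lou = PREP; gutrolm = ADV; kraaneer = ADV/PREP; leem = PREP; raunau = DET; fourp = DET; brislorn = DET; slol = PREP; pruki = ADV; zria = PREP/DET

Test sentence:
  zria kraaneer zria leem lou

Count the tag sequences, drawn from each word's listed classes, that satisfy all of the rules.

3

Candidates per position — 1:zria {PREP,DET}; 2:kraaneer {ADV,PREP}; 3:zria {PREP,DET}; 4:leem {PREP}; 5:lou {PREP}.
There are 8 candidate sequences in total.
The sequences that satisfy every rule: PREP ADV PREP PREP PREP; PREP ADV DET PREP PREP; DET ADV PREP PREP PREP.
Count = 3.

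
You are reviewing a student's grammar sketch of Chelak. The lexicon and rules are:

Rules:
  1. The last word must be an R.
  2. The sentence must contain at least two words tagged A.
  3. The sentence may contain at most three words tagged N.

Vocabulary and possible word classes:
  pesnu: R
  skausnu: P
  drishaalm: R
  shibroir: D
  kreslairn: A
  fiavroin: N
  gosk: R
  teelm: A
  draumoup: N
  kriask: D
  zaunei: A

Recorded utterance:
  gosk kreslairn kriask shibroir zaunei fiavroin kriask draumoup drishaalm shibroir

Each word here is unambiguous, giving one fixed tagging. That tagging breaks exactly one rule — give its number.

1

Fixed tagging: R A D D A N D N R D.
Checking each rule: R1 fail, R2 pass, R3 pass.
Only rule 1 fails.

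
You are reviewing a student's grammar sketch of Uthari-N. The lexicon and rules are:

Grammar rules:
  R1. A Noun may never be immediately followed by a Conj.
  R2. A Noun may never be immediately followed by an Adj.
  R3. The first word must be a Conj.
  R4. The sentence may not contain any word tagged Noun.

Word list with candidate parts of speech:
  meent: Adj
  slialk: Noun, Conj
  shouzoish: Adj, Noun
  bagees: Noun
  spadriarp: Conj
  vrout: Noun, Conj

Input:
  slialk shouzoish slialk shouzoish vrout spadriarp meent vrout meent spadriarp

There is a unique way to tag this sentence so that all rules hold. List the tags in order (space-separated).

Conj Adj Conj Adj Conj Conj Adj Conj Adj Conj

Candidates per position — 1:slialk {Noun,Conj}; 2:shouzoish {Adj,Noun}; 3:slialk {Noun,Conj}; 4:shouzoish {Adj,Noun}; 5:vrout {Noun,Conj}; 6:spadriarp {Conj}; 7:meent {Adj}; 8:vrout {Noun,Conj}; 9:meent {Adj}; 10:spadriarp {Conj}.
Position 1: tagging it Noun would leave rule 3 unsatisfiable, so it must be Conj.
Position 2: tagging it Noun would leave rule 4 unsatisfiable, so it must be Adj.
Position 3: tagging it Noun would leave rule 4 unsatisfiable, so it must be Conj.
Position 4: tagging it Noun would leave rule 1 unsatisfiable, so it must be Adj.
Position 5: tagging it Noun would leave rule 1 unsatisfiable, so it must be Conj.
Position 8: tagging it Noun would leave rule 2 unsatisfiable, so it must be Conj.
The only consistent sequence is: Conj Adj Conj Adj Conj Conj Adj Conj Adj Conj.
Checking: rule 1 ✓; rule 2 ✓; rule 3 ✓; rule 4 ✓.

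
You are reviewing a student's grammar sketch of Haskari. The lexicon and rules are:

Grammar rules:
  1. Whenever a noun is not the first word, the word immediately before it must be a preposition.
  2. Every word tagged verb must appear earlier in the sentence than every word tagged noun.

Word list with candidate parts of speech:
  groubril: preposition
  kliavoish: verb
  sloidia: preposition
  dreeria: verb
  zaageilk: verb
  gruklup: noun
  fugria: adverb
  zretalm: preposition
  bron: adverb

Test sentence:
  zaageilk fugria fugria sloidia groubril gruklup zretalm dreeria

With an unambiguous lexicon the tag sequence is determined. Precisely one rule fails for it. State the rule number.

Fixed tagging: verb adverb adverb preposition preposition noun preposition verb.
Rule check: R1 holds, R2 violated.
Only rule 2 fails.

2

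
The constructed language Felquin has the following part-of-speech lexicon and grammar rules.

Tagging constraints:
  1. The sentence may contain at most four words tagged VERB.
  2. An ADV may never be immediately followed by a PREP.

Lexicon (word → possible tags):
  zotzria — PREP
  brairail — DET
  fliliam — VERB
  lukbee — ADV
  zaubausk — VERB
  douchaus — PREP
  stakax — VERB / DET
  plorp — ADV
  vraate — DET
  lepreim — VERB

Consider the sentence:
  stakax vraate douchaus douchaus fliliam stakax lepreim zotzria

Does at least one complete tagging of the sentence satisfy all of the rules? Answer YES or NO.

Candidates per position — 1:stakax {VERB,DET}; 2:vraate {DET}; 3:douchaus {PREP}; 4:douchaus {PREP}; 5:fliliam {VERB}; 6:stakax {VERB,DET}; 7:lepreim {VERB}; 8:zotzria {PREP}.
One satisfying assignment: VERB DET PREP PREP VERB VERB VERB PREP.
Rule-by-rule: rule 1 satisfied; rule 2 satisfied.

YES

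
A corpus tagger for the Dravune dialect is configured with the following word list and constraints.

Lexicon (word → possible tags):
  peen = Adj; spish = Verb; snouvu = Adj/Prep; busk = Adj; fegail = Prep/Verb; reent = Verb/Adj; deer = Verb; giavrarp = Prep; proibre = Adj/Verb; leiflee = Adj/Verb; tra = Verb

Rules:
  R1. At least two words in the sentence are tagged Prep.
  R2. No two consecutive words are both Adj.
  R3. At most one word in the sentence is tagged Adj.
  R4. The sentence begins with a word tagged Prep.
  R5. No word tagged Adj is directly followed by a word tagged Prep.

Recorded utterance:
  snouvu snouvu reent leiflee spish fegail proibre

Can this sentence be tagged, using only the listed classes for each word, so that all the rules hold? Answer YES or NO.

Candidates per position — 1:snouvu {Adj,Prep}; 2:snouvu {Adj,Prep}; 3:reent {Verb,Adj}; 4:leiflee {Adj,Verb}; 5:spish {Verb}; 6:fegail {Prep,Verb}; 7:proibre {Adj,Verb}.
One satisfying assignment: Prep Prep Verb Verb Verb Verb Verb.
Checking: rule 1 holds; rule 2 holds; rule 3 holds; rule 4 holds; rule 5 holds.

YES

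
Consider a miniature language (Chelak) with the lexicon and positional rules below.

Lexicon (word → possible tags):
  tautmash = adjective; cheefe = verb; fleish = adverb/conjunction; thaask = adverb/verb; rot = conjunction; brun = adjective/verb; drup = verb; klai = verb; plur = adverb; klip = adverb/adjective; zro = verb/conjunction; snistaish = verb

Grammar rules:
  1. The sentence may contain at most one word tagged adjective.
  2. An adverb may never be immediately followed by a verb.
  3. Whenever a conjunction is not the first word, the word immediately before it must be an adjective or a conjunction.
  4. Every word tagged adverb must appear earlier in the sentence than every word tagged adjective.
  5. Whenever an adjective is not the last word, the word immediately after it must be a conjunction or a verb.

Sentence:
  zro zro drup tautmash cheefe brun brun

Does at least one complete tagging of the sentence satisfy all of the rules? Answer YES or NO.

Candidates per position — 1:zro {verb,conjunction}; 2:zro {verb,conjunction}; 3:drup {verb}; 4:tautmash {adjective}; 5:cheefe {verb}; 6:brun {adjective,verb}; 7:brun {adjective,verb}.
One satisfying assignment: conjunction verb verb adjective verb verb verb.
Rule-by-rule: rule 1 ✓; rule 2 ✓; rule 3 ✓; rule 4 ✓; rule 5 ✓.

YES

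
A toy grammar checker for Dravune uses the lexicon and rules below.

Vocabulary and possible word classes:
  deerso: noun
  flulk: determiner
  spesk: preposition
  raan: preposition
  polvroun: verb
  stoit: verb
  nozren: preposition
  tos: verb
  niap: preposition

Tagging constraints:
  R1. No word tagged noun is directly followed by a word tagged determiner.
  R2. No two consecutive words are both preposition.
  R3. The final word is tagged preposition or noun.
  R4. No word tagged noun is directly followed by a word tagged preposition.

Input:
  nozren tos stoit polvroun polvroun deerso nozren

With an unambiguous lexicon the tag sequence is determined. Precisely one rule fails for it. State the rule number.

Fixed tagging: preposition verb verb verb verb noun preposition.
Checking each rule: R1 ok, R2 ok, R3 ok, R4 fails.
Only rule 4 fails.

4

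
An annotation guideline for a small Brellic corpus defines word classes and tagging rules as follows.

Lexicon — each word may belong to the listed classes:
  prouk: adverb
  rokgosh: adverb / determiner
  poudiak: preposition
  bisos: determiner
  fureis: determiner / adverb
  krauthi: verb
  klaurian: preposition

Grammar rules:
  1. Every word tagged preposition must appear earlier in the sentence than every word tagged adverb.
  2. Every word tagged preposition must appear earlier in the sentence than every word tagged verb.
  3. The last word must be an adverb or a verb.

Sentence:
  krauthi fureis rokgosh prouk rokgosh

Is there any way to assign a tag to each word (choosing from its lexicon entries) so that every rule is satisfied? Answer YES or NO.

YES

Candidates per position — 1:krauthi {verb}; 2:fureis {determiner,adverb}; 3:rokgosh {adverb,determiner}; 4:prouk {adverb}; 5:rokgosh {adverb,determiner}.
One satisfying assignment: verb determiner adverb adverb adverb.
Rule-by-rule: rule 1 satisfied; rule 2 satisfied; rule 3 satisfied.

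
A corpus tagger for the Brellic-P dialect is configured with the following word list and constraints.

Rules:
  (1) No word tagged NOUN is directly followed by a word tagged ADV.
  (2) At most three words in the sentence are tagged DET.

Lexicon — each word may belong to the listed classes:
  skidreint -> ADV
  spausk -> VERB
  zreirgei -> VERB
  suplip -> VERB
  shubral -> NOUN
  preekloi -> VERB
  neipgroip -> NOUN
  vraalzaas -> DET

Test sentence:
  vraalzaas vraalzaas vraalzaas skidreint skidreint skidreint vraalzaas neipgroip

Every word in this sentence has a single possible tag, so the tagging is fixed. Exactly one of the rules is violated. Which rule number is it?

2

Fixed tagging: DET DET DET ADV ADV ADV DET NOUN.
Applying the rules: R1 ok, R2 fails.
Only rule 2 fails.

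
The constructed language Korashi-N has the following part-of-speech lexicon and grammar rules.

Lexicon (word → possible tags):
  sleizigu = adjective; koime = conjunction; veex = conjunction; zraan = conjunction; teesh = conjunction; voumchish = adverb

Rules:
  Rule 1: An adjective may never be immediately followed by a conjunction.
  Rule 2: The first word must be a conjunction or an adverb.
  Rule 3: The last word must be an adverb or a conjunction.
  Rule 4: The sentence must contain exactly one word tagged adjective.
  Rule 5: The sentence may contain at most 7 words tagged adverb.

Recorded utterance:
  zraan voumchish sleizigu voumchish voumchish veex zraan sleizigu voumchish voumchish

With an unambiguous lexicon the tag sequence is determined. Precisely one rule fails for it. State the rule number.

Fixed tagging: conjunction adverb adjective adverb adverb conjunction conjunction adjective adverb adverb.
Rule check: R1 pass, R2 pass, R3 pass, R4 fail, R5 pass.
Only rule 4 fails.

4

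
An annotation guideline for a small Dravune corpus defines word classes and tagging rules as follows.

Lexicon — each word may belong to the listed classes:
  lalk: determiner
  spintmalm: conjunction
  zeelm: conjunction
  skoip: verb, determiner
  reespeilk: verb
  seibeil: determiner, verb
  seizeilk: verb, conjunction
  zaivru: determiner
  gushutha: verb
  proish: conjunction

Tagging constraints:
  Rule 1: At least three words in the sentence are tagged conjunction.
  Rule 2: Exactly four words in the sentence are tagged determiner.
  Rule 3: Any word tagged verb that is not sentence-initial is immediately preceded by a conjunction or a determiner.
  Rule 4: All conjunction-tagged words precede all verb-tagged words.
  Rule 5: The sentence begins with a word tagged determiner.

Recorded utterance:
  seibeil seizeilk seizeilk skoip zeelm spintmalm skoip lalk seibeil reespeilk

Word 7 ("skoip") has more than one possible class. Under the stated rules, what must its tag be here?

Candidates per position — 1:seibeil {determiner,verb}; 2:seizeilk {verb,conjunction}; 3:seizeilk {verb,conjunction}; 4:skoip {verb,determiner}; 5:zeelm {conjunction}; 6:spintmalm {conjunction}; 7:skoip {verb,determiner}; 8:lalk {determiner}; 9:seibeil {determiner,verb}; 10:reespeilk {verb}.
At position 1, choosing verb makes rule 4 impossible to satisfy; hence determiner.
At position 2, choosing verb makes rule 4 impossible to satisfy; hence conjunction.
At position 3, choosing verb makes rule 4 impossible to satisfy; hence conjunction.
At position 4, choosing verb makes rule 4 impossible to satisfy; hence determiner.
At position 9, choosing verb makes rule 3 impossible to satisfy; hence determiner.
At position 7, choosing determiner makes rule 2 impossible to satisfy; hence verb.
That leaves exactly one tagging: determiner conjunction conjunction determiner conjunction conjunction verb determiner determiner verb.
Verifying each rule — rule 1 ok; rule 2 ok; rule 3 ok; rule 4 ok; rule 5 ok.

verb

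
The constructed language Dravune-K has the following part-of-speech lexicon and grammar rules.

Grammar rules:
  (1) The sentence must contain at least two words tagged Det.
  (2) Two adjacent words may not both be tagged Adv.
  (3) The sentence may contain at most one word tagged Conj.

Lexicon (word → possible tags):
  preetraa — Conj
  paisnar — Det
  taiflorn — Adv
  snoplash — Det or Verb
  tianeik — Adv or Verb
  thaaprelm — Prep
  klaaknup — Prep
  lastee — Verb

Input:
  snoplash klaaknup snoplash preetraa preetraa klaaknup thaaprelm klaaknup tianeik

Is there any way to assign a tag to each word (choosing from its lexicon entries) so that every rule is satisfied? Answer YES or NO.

NO

Candidates per position — 1:snoplash {Det,Verb}; 2:klaaknup {Prep}; 3:snoplash {Det,Verb}; 4:preetraa {Conj}; 5:preetraa {Conj}; 6:klaaknup {Prep}; 7:thaaprelm {Prep}; 8:klaaknup {Prep}; 9:tianeik {Adv,Verb}.
Rule 3 cannot be satisfied by any choice of tags from the lexicon.
So there is no consistent tagging.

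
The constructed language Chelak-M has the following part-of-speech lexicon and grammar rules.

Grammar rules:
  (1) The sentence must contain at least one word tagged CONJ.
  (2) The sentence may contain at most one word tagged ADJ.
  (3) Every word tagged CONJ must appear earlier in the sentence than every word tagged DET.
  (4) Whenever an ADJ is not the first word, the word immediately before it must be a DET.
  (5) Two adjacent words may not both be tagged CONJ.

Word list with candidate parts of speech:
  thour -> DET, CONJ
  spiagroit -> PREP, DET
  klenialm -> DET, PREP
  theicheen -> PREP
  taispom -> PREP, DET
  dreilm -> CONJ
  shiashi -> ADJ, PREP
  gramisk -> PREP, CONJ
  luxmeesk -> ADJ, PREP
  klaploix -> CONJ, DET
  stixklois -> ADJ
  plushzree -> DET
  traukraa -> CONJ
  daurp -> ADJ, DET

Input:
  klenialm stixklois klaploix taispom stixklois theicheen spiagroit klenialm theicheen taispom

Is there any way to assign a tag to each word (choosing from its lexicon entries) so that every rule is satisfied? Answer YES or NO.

Candidates per position — 1:klenialm {DET,PREP}; 2:stixklois {ADJ}; 3:klaploix {CONJ,DET}; 4:taispom {PREP,DET}; 5:stixklois {ADJ}; 6:theicheen {PREP}; 7:spiagroit {PREP,DET}; 8:klenialm {DET,PREP}; 9:theicheen {PREP}; 10:taispom {PREP,DET}.
Rule 2 cannot be satisfied by any choice of tags from the lexicon.
So there is no consistent tagging.

NO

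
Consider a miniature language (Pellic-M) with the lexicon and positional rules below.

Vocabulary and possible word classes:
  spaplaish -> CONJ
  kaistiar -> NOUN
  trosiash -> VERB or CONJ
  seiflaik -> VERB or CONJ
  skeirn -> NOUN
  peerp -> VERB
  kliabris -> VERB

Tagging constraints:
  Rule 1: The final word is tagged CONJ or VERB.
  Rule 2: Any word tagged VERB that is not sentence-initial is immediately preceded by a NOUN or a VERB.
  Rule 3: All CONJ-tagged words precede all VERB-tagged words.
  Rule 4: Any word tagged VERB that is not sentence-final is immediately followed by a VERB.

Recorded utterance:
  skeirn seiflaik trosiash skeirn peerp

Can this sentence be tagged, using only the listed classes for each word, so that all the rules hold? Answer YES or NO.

YES

Candidates per position — 1:skeirn {NOUN}; 2:seiflaik {VERB,CONJ}; 3:trosiash {VERB,CONJ}; 4:skeirn {NOUN}; 5:peerp {VERB}.
One satisfying assignment: NOUN CONJ CONJ NOUN VERB.
Verifying each rule — rule 1 ✓; rule 2 ✓; rule 3 ✓; rule 4 ✓.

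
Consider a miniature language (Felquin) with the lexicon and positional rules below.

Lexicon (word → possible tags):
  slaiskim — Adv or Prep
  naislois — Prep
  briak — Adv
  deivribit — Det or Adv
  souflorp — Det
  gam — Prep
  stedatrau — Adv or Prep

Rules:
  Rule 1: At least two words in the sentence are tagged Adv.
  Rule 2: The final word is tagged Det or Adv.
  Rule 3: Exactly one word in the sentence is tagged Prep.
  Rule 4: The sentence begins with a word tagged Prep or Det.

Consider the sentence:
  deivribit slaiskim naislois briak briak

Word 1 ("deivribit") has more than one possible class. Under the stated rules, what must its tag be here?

Det

Candidates per position — 1:deivribit {Det,Adv}; 2:slaiskim {Adv,Prep}; 3:naislois {Prep}; 4:briak {Adv}; 5:briak {Adv}.
At position 1, choosing Adv makes rule 4 impossible to satisfy; hence Det.
At position 2, choosing Prep makes rule 3 impossible to satisfy; hence Adv.
So the tagging must be: Det Adv Prep Adv Adv.
Verifying each rule — rule 1 ✓; rule 2 ✓; rule 3 ✓; rule 4 ✓.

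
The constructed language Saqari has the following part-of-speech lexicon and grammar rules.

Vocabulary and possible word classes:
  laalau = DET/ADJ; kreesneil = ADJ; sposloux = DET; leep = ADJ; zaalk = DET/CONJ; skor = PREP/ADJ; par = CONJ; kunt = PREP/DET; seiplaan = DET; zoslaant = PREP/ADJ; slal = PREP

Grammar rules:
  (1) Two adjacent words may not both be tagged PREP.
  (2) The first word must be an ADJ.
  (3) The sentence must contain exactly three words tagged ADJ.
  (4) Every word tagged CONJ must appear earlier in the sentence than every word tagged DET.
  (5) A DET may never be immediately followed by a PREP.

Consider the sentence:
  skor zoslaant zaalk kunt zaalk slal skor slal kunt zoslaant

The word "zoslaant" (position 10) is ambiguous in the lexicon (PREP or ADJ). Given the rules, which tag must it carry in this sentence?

ADJ

Candidates per position — 1:skor {PREP,ADJ}; 2:zoslaant {PREP,ADJ}; 3:zaalk {DET,CONJ}; 4:kunt {PREP,DET}; 5:zaalk {DET,CONJ}; 6:slal {PREP}; 7:skor {PREP,ADJ}; 8:slal {PREP}; 9:kunt {PREP,DET}; 10:zoslaant {PREP,ADJ}.
Position 1: tagging it PREP would leave rule 2 unsatisfiable, so it must be ADJ.
Position 5: tagging it DET would leave rule 5 unsatisfiable, so it must be CONJ.
Position 7: tagging it PREP would leave rule 1 unsatisfiable, so it must be ADJ.
Position 9: tagging it PREP would leave rule 1 unsatisfiable, so it must be DET.
Position 10: tagging it PREP would leave rule 5 unsatisfiable, so it must be ADJ.
Position 2: tagging it ADJ would leave rule 3 unsatisfiable, so it must be PREP.
Position 3: tagging it DET would leave rule 4 unsatisfiable, so it must be CONJ.
Position 4: tagging it DET would leave rule 4 unsatisfiable, so it must be PREP.
That leaves exactly one tagging: ADJ PREP CONJ PREP CONJ PREP ADJ PREP DET ADJ.
Checking: rule 1 ✓; rule 2 ✓; rule 3 ✓; rule 4 ✓; rule 5 ✓.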